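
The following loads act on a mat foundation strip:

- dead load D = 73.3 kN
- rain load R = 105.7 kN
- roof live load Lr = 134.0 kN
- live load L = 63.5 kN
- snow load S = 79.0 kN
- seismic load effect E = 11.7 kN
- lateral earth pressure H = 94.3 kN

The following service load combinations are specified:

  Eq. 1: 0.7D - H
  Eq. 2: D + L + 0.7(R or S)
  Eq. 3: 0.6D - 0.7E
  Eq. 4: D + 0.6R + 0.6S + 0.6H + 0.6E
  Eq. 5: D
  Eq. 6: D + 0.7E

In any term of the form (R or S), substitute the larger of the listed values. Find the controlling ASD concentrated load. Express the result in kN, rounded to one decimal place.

247.7 kN

(R or S) → R = 105.7 kN.
Eq. 1: 0.7(73.3) - 1.0(94.3) = -43.0
Eq. 2: 1.0(73.3) + 1.0(63.5) + 0.7(105.7) = 210.8
Eq. 3: 0.6(73.3) - 0.7(11.7) = 35.8
Eq. 4: 1.0(73.3) + 0.6(105.7) + 0.6(79.0) + 0.6(94.3) + 0.6(11.7) = 247.7
Eq. 5: 1.0(73.3) = 73.3
Eq. 6: 1.0(73.3) + 0.7(11.7) = 81.5
The controlling combination is 4, giving 247.7 kN.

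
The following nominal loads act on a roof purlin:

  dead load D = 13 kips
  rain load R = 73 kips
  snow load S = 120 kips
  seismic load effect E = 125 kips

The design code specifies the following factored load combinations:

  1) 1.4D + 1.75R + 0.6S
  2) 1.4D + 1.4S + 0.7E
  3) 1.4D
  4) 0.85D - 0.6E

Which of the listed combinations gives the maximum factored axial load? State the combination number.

1) 1.4(13) + 1.75(73) + 0.6(120) = 218.0
2) 1.4(13) + 1.4(120) + 0.7(125) = 273.7
3) 1.4(13) = 18.2
4) 0.85(13) - 0.6(125) = -64.0
The largest value is 273.7 kips from combination 2.

Combination 2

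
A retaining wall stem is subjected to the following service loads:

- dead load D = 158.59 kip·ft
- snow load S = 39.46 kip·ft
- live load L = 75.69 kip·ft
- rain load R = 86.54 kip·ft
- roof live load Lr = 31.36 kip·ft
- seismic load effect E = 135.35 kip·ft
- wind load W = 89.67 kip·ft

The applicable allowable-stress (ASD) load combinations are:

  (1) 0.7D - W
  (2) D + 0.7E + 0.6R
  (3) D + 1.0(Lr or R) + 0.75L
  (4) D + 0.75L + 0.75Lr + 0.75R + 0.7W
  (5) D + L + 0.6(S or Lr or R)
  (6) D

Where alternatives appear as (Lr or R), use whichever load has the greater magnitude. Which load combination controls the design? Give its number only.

Combination 4

(Lr or R) → R = 86.54 kip·ft; (S or Lr or R) → R = 86.54 kip·ft.
(1) 0.7(158.59) - 1.0(89.67) = 21.34
(2) 1.0(158.59) + 0.7(135.35) + 0.6(86.54) = 305.26
(3) 1.0(158.59) + 1.0(86.54) + 0.75(75.69) = 301.90
(4) 1.0(158.59) + 0.75(75.69) + 0.75(31.36) + 0.75(86.54) + 0.7(89.67) = 366.55
(5) 1.0(158.59) + 1.0(75.69) + 0.6(86.54) = 286.20
(6) 1.0(158.59) = 158.59
The largest value is 366.55 kip·ft from combination 4.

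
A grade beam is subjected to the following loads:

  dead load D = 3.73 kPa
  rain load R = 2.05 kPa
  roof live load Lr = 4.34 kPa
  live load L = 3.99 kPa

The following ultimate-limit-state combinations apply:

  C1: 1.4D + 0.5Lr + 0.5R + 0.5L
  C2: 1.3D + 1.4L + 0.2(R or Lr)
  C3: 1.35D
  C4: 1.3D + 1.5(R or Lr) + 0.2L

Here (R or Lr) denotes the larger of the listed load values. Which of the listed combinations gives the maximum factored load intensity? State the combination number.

Combination 4

(R or Lr) → Lr = 4.34 kPa.
C1: 1.4(3.73) + 0.5(4.34) + 0.5(2.05) + 0.5(3.99) = 10.41
C2: 1.3(3.73) + 1.4(3.99) + 0.2(4.34) = 11.30
C3: 1.35(3.73) = 5.04
C4: 1.3(3.73) + 1.5(4.34) + 0.2(3.99) = 4.85 + 6.51 + 0.80 = 12.16
The largest value is 12.16 kPa from combination 4.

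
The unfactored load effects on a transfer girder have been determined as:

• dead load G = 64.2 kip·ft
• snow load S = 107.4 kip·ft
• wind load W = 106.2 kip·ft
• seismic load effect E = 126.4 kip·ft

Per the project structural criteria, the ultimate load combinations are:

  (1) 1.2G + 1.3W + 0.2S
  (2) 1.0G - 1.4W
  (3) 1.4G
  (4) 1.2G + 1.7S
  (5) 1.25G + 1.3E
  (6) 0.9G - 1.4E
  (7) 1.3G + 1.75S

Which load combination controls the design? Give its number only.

Combination 7

(1) 1.2(64.2) + 1.3(106.2) + 0.2(107.4) = 236.6
(2) 1.0(64.2) - 1.4(106.2) = -84.5
(3) 1.4(64.2) = 89.9
(4) 1.2(64.2) + 1.7(107.4) = 259.6
(5) 1.25(64.2) + 1.3(126.4) = 244.6
(6) 0.9(64.2) - 1.4(126.4) = -119.2
(7) 1.3(64.2) + 1.75(107.4) = 271.4
The largest value is 271.4 kip·ft from combination 7.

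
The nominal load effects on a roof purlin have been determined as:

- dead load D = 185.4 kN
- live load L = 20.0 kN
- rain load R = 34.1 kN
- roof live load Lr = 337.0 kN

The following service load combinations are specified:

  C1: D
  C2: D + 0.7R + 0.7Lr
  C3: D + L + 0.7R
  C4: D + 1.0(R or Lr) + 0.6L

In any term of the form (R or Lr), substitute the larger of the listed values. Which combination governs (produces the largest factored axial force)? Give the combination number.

(R or Lr) → Lr = 337.0 kN.
C1: 1.0(185.4) = 185.4
C2: 1.0(185.4) + 0.7(34.1) + 0.7(337.0) = 185.4 + 23.9 + 235.9 = 445.2
C3: 1.0(185.4) + 1.0(20.0) + 0.7(34.1) = 185.4 + 20.0 + 23.9 = 229.3
C4: 1.0(185.4) + 1.0(337.0) + 0.6(20.0) = 185.4 + 337.0 + 12.0 = 534.4
The largest value is 534.4 kN from combination 4.

Combination 4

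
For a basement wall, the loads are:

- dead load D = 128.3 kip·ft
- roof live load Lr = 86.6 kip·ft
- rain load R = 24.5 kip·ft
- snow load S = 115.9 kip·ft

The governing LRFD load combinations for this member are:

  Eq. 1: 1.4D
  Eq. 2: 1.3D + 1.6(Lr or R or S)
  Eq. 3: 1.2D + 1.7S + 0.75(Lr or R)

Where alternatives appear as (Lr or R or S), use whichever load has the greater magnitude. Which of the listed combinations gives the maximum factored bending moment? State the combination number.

(Lr or R or S) → S = 115.9 kip·ft; (Lr or R) → Lr = 86.6 kip·ft.
Eq. 1: 1.4(128.3) = 179.62
Eq. 2: 1.3(128.3) + 1.6(115.9) = 166.79 + 185.44 = 352.23
Eq. 3: 1.2(128.3) + 1.7(115.9) + 0.75(86.6) = 153.96 + 197.03 + 64.95 = 415.94
The largest value is 415.94 kip·ft from combination 3.

Combination 3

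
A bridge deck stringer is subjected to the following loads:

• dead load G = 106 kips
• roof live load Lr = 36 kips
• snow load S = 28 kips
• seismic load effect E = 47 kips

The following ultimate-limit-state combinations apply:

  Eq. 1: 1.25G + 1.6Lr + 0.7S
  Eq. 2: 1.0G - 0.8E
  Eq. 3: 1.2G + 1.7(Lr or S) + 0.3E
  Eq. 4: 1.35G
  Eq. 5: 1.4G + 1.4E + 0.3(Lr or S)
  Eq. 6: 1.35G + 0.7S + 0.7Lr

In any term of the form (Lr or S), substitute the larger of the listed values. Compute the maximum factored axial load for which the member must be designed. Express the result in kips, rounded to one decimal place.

225.0 kips

(Lr or S) → Lr = 36 kips.
Eq. 1: 1.25(106) + 1.6(36) + 0.7(28) = 132.5 + 57.6 + 19.6 = 209.7
Eq. 2: 1.0(106) - 0.8(47) = 106.0 - 37.6 = 68.4
Eq. 3: 1.2(106) + 1.7(36) + 0.3(47) = 127.2 + 61.2 + 14.1 = 202.5
Eq. 4: 1.35(106) = 143.1
Eq. 5: 1.4(106) + 1.4(47) + 0.3(36) = 148.4 + 65.8 + 10.8 = 225.0
Eq. 6: 1.35(106) + 0.7(28) + 0.7(36) = 143.1 + 19.6 + 25.2 = 187.9
Maximum is from combination 5.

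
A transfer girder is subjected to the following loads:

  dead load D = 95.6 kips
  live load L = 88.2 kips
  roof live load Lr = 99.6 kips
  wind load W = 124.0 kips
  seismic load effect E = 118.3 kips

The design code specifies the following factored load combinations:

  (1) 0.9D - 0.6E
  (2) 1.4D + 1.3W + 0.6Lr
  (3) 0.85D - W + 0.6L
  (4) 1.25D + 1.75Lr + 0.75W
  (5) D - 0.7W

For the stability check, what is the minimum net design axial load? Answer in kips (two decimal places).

8.80 kips

(1) 0.9(95.6) - 0.6(118.3) = 86.04 - 70.98 = 15.06
(2) 1.4(95.6) + 1.3(124.0) + 0.6(99.6) = 133.84 + 161.20 + 59.76 = 354.80
(3) 0.85(95.6) - 1.0(124.0) + 0.6(88.2) = 81.26 - 124.00 + 52.92 = 10.18
(4) 1.25(95.6) + 1.75(99.6) + 0.75(124.0) = 119.50 + 174.30 + 93.00 = 386.80
(5) 1.0(95.6) - 0.7(124.0) = 95.60 - 86.80 = 8.80
Combination 5 gives the minimum: 8.80 kips.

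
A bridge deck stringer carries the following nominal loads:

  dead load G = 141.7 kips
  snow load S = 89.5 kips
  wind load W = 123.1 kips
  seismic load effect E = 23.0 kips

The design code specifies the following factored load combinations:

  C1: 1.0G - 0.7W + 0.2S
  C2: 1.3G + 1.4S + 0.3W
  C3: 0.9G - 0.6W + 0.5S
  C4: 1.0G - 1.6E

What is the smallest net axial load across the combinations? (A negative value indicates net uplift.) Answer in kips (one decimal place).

73.4 kips

C1: 1.0(141.7) - 0.7(123.1) + 0.2(89.5) = 141.7 - 86.2 + 17.9 = 73.4
C2: 1.3(141.7) + 1.4(89.5) + 0.3(123.1) = 184.2 + 125.3 + 36.9 = 346.4
C3: 0.9(141.7) - 0.6(123.1) + 0.5(89.5) = 127.5 - 73.9 + 44.8 = 98.4
C4: 1.0(141.7) - 1.6(23.0) = 141.7 - 36.8 = 104.9
Combination 1 gives the minimum: 73.4 kips.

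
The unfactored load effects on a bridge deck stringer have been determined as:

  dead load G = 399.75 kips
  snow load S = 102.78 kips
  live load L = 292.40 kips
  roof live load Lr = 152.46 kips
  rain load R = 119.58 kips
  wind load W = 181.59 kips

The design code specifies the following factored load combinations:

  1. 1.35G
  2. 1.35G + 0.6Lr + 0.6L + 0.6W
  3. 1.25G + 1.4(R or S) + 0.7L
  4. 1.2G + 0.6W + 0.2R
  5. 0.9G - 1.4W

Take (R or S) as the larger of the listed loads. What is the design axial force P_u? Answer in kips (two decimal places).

915.53 kips

(R or S) → R = 119.58 kips.
1. 1.35(399.75) = 539.66
2. 1.35(399.75) + 0.6(152.46) + 0.6(292.40) + 0.6(181.59) = 915.53
3. 1.25(399.75) + 1.4(119.58) + 0.7(292.40) = 871.78
4. 1.2(399.75) + 0.6(181.59) + 0.2(119.58) = 612.57
5. 0.9(399.75) - 1.4(181.59) = 105.55
Combination 2 governs: P_u = 915.53 kips.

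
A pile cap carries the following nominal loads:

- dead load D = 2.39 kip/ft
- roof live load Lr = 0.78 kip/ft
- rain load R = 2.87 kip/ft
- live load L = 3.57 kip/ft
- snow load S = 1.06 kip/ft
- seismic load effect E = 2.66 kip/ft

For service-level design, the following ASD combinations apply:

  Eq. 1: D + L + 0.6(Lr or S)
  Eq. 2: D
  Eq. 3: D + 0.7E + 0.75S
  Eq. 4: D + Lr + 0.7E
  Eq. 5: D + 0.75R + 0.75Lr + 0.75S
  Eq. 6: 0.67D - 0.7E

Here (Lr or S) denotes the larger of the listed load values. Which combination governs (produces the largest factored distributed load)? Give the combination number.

(Lr or S) → S = 1.06 kip/ft.
Eq. 1: 1.0(2.39) + 1.0(3.57) + 0.6(1.06) = 6.60
Eq. 2: 1.0(2.39) = 2.39
Eq. 3: 1.0(2.39) + 0.7(2.66) + 0.75(1.06) = 5.05
Eq. 4: 1.0(2.39) + 1.0(0.78) + 0.7(2.66) = 5.03
Eq. 5: 1.0(2.39) + 0.75(2.87) + 0.75(0.78) + 0.75(1.06) = 5.92
Eq. 6: 0.67(2.39) - 0.7(2.66) = -0.26
The largest value is 6.60 kip/ft from combination 1.

Combination 1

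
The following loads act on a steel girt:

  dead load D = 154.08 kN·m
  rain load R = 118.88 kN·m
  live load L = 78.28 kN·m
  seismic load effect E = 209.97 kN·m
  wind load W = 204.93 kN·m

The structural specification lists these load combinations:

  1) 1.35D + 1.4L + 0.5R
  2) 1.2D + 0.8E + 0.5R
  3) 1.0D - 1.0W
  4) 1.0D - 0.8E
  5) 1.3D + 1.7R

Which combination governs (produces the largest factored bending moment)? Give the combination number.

Combination 2

1) 1.35(154.08) + 1.4(78.28) + 0.5(118.88) = 377.04
2) 1.2(154.08) + 0.8(209.97) + 0.5(118.88) = 412.31
3) 1.0(154.08) - 1.0(204.93) = -50.85
4) 1.0(154.08) - 0.8(209.97) = -13.90
5) 1.3(154.08) + 1.7(118.88) = 402.40
The largest value is 412.31 kN·m from combination 2.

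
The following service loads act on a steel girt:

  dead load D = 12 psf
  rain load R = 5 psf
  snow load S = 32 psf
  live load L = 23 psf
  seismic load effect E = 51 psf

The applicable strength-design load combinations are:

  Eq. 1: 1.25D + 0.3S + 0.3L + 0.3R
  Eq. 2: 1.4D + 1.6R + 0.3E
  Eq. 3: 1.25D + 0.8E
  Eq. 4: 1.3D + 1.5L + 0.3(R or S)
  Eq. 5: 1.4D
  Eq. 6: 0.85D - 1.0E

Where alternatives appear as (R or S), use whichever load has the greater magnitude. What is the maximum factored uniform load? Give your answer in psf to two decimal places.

59.70 psf

(R or S) → S = 32 psf.
Eq. 1: 1.25(12) + 0.3(32) + 0.3(23) + 0.3(5) = 15.00 + 9.60 + 6.90 + 1.50 = 33.00
Eq. 2: 1.4(12) + 1.6(5) + 0.3(51) = 16.80 + 8.00 + 15.30 = 40.10
Eq. 3: 1.25(12) + 0.8(51) = 15.00 + 40.80 = 55.80
Eq. 4: 1.3(12) + 1.5(23) + 0.3(32) = 15.60 + 34.50 + 9.60 = 59.70
Eq. 5: 1.4(12) = 16.80
Eq. 6: 0.85(12) - 1.0(51) = 10.20 - 51.00 = -40.80
Maximum is from combination 4.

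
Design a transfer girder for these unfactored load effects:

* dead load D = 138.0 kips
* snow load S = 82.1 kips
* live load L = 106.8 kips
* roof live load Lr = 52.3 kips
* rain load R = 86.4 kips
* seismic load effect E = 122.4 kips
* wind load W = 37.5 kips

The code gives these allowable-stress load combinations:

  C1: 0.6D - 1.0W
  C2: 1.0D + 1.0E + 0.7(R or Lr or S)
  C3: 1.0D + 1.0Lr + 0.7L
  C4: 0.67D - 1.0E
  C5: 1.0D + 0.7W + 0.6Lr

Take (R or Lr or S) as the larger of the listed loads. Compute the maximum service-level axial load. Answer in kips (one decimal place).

320.9 kips

(R or Lr or S) → R = 86.4 kips.
C1: 0.6(138.0) - 1.0(37.5) = 45.3
C2: 1.0(138.0) + 1.0(122.4) + 0.7(86.4) = 320.9
C3: 1.0(138.0) + 1.0(52.3) + 0.7(106.8) = 265.1
C4: 0.67(138.0) - 1.0(122.4) = -29.9
C5: 1.0(138.0) + 0.7(37.5) + 0.6(52.3) = 195.6
The controlling combination is 2, giving 320.9 kips.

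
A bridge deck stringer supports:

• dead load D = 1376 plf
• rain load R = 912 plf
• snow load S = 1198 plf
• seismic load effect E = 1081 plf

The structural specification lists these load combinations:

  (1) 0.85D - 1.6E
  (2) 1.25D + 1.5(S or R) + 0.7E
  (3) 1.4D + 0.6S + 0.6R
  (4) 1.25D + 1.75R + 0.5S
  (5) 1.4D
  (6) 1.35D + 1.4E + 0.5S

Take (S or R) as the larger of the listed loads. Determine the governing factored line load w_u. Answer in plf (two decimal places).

(S or R) → S = 1198 plf.
(1) 0.85(1376) - 1.6(1081) = 1169.60 - 1729.60 = -560.00
(2) 1.25(1376) + 1.5(1198) + 0.7(1081) = 1720.00 + 1797.00 + 756.70 = 4273.70
(3) 1.4(1376) + 0.6(1198) + 0.6(912) = 1926.40 + 718.80 + 547.20 = 3192.40
(4) 1.25(1376) + 1.75(912) + 0.5(1198) = 1720.00 + 1596.00 + 599.00 = 3915.00
(5) 1.4(1376) = 1926.40
(6) 1.35(1376) + 1.4(1081) + 0.5(1198) = 1857.60 + 1513.40 + 599.00 = 3970.00
The controlling combination is 2, giving 4273.70 plf.

4273.70 plf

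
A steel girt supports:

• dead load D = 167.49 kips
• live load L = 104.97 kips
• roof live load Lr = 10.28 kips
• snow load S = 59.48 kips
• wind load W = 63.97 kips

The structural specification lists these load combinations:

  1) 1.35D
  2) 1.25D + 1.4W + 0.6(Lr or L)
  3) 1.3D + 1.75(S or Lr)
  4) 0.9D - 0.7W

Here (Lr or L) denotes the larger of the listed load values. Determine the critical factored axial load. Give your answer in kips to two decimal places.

361.90 kips

(Lr or L) → L = 104.97 kips; (S or Lr) → S = 59.48 kips.
1) 1.35(167.49) = 226.11
2) 1.25(167.49) + 1.4(63.97) + 0.6(104.97) = 209.36 + 89.56 + 62.98 = 361.90
3) 1.3(167.49) + 1.75(59.48) = 217.74 + 104.09 = 321.83
4) 0.9(167.49) - 0.7(63.97) = 150.74 - 44.78 = 105.96
Combination 2 governs: P_u = 361.90 kips.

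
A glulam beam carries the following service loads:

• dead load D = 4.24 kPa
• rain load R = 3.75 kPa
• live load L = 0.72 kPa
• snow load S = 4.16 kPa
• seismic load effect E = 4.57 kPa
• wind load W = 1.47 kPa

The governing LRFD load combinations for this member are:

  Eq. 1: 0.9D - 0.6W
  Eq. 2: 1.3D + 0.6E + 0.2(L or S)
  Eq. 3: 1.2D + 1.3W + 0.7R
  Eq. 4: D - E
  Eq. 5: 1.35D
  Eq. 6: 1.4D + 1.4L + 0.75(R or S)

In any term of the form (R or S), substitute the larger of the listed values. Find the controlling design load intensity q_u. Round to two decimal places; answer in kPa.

10.06 kPa

(L or S) → S = 4.16 kPa; (R or S) → S = 4.16 kPa.
Eq. 1: 0.9(4.24) - 0.6(1.47) = 2.93
Eq. 2: 1.3(4.24) + 0.6(4.57) + 0.2(4.16) = 9.09
Eq. 3: 1.2(4.24) + 1.3(1.47) + 0.7(3.75) = 9.62
Eq. 4: 1.0(4.24) - 1.0(4.57) = 4.24 - 4.57 = -0.33
Eq. 5: 1.35(4.24) = 5.72
Eq. 6: 1.4(4.24) + 1.4(0.72) + 0.75(4.16) = 10.06
Combination 6 governs: q_u = 10.06 kPa.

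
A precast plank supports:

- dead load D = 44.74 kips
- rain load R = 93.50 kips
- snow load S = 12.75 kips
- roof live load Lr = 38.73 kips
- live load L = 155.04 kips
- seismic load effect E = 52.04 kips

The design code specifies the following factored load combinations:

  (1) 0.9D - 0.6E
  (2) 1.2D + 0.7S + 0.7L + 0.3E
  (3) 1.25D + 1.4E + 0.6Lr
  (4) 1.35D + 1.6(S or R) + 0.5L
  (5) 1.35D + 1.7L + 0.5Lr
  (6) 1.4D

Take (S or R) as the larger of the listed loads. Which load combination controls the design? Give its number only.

Combination 5

(S or R) → R = 93.50 kips.
(1) 0.9(44.74) - 0.6(52.04) = 9.04
(2) 1.2(44.74) + 0.7(12.75) + 0.7(155.04) + 0.3(52.04) = 186.75
(3) 1.25(44.74) + 1.4(52.04) + 0.6(38.73) = 152.02
(4) 1.35(44.74) + 1.6(93.50) + 0.5(155.04) = 60.40 + 149.60 + 77.52 = 287.52
(5) 1.35(44.74) + 1.7(155.04) + 0.5(38.73) = 343.33
(6) 1.4(44.74) = 62.64
The largest value is 343.33 kips from combination 5.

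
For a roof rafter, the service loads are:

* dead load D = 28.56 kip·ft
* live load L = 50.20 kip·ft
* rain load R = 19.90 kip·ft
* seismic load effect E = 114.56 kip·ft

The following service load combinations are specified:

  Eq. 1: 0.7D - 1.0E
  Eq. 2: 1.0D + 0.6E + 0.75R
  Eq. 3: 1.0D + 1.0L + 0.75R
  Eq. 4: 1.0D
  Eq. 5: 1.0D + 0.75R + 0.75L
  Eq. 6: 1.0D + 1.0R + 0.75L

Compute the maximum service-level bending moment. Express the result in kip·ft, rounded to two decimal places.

Eq. 1: 0.7(28.56) - 1.0(114.56) = -94.57
Eq. 2: 1.0(28.56) + 0.6(114.56) + 0.75(19.90) = 112.22
Eq. 3: 1.0(28.56) + 1.0(50.20) + 0.75(19.90) = 93.69
Eq. 4: 1.0(28.56) = 28.56
Eq. 5: 1.0(28.56) + 0.75(19.90) + 0.75(50.20) = 81.14
Eq. 6: 1.0(28.56) + 1.0(19.90) + 0.75(50.20) = 86.11
Maximum is from combination 2.

112.22 kip·ft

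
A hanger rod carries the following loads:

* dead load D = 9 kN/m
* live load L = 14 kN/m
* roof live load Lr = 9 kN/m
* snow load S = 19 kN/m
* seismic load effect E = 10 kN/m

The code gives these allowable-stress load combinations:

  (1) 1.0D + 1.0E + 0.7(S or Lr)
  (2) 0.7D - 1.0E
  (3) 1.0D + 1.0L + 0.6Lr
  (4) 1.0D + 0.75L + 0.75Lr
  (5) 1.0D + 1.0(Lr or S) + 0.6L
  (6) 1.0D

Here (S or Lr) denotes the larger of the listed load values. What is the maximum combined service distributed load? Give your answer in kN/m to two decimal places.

36.40 kN/m

(S or Lr) → S = 19 kN/m; (Lr or S) → S = 19 kN/m.
(1) 1.0(9) + 1.0(10) + 0.7(19) = 9.00 + 10.00 + 13.30 = 32.30
(2) 0.7(9) - 1.0(10) = 6.30 - 10.00 = -3.70
(3) 1.0(9) + 1.0(14) + 0.6(9) = 9.00 + 14.00 + 5.40 = 28.40
(4) 1.0(9) + 0.75(14) + 0.75(9) = 9.00 + 10.50 + 6.75 = 26.25
(5) 1.0(9) + 1.0(19) + 0.6(14) = 9.00 + 19.00 + 8.40 = 36.40
(6) 1.0(9) = 9.00
The controlling combination is 5, giving 36.40 kN/m.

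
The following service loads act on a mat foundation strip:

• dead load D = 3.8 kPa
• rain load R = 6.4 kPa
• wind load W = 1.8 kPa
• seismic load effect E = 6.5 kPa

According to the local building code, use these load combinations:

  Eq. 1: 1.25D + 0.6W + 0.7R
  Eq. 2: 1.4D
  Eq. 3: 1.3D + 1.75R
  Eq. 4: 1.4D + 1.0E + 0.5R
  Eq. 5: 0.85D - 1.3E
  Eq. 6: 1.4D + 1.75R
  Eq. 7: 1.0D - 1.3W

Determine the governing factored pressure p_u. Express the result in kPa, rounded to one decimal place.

Eq. 1: 1.25(3.8) + 0.6(1.8) + 0.7(6.4) = 10.3
Eq. 2: 1.4(3.8) = 5.3
Eq. 3: 1.3(3.8) + 1.75(6.4) = 16.1
Eq. 4: 1.4(3.8) + 1.0(6.5) + 0.5(6.4) = 15.0
Eq. 5: 0.85(3.8) - 1.3(6.5) = -5.2
Eq. 6: 1.4(3.8) + 1.75(6.4) = 16.5
Eq. 7: 1.0(3.8) - 1.3(1.8) = 1.5
The controlling combination is 6, giving 16.5 kPa.

16.5 kPa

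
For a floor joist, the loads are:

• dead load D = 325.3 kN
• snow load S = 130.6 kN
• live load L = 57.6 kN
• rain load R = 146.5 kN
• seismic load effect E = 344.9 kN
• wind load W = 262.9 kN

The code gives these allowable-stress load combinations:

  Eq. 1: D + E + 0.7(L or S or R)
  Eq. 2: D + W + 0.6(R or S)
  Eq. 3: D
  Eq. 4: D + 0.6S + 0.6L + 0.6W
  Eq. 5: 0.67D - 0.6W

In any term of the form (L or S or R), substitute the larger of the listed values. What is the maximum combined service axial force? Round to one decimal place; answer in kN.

772.8 kN

(L or S or R) → R = 146.5 kN; (R or S) → R = 146.5 kN.
Eq. 1: 1.0(325.3) + 1.0(344.9) + 0.7(146.5) = 325.3 + 344.9 + 102.6 = 772.8
Eq. 2: 1.0(325.3) + 1.0(262.9) + 0.6(146.5) = 325.3 + 262.9 + 87.9 = 676.1
Eq. 3: 1.0(325.3) = 325.3
Eq. 4: 1.0(325.3) + 0.6(130.6) + 0.6(57.6) + 0.6(262.9) = 325.3 + 78.4 + 34.6 + 157.7 = 596.0
Eq. 5: 0.67(325.3) - 0.6(262.9) = 60.2
Combination 1 governs: N = 772.8 kN.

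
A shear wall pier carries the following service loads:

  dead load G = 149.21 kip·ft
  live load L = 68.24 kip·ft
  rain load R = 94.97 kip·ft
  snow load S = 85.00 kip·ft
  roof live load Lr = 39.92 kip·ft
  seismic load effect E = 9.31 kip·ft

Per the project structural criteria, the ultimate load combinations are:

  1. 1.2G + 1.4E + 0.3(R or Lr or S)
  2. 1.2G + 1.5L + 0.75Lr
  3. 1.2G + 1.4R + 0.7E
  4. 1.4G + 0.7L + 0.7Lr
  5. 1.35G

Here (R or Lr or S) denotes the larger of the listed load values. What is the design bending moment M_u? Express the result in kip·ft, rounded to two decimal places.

(R or Lr or S) → R = 94.97 kip·ft.
1. 1.2(149.21) + 1.4(9.31) + 0.3(94.97) = 220.58
2. 1.2(149.21) + 1.5(68.24) + 0.75(39.92) = 179.05 + 102.36 + 29.94 = 311.35
3. 1.2(149.21) + 1.4(94.97) + 0.7(9.31) = 179.05 + 132.96 + 6.52 = 318.53
4. 1.4(149.21) + 0.7(68.24) + 0.7(39.92) = 284.61
5. 1.35(149.21) = 201.43
Combination 3 governs: M_u = 318.53 kip·ft.

318.53 kip·ft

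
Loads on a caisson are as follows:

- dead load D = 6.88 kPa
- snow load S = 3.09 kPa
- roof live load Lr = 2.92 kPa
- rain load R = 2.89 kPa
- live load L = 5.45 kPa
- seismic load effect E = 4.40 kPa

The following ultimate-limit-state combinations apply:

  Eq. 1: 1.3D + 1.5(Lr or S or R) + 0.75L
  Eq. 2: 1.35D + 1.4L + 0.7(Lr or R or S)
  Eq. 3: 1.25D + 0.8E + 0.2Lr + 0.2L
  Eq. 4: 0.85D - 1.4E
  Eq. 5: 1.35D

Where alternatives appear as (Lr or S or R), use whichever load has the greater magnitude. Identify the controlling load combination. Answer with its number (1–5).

(Lr or S or R) → S = 3.09 kPa; (Lr or R or S) → S = 3.09 kPa.
Eq. 1: 1.3(6.88) + 1.5(3.09) + 0.75(5.45) = 17.67
Eq. 2: 1.35(6.88) + 1.4(5.45) + 0.7(3.09) = 19.08
Eq. 3: 1.25(6.88) + 0.8(4.40) + 0.2(2.92) + 0.2(5.45) = 13.79
Eq. 4: 0.85(6.88) - 1.4(4.40) = -0.31
Eq. 5: 1.35(6.88) = 9.29
The largest value is 19.08 kPa from combination 2.

Combination 2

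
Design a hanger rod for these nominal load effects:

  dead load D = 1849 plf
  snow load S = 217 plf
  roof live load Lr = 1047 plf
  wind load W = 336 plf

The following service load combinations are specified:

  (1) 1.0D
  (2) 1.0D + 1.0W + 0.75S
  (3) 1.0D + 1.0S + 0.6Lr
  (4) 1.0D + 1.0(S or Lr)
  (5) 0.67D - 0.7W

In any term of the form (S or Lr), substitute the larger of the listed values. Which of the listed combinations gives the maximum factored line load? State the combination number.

Combination 4

(S or Lr) → Lr = 1047 plf.
(1) 1.0(1849) = 1849.0
(2) 1.0(1849) + 1.0(336) + 0.75(217) = 1849.0 + 336.0 + 162.8 = 2347.8
(3) 1.0(1849) + 1.0(217) + 0.6(1047) = 1849.0 + 217.0 + 628.2 = 2694.2
(4) 1.0(1849) + 1.0(1047) = 1849.0 + 1047.0 = 2896.0
(5) 0.67(1849) - 0.7(336) = 1238.8 - 235.2 = 1003.6
The largest value is 2896.0 plf from combination 4.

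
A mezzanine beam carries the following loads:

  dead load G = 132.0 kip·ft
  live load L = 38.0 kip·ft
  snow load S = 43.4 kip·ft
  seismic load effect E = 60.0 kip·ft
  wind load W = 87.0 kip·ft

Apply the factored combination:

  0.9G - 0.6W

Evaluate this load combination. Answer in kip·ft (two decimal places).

0.9(132.0) - 0.6(87.0) = 118.80 - 52.20 = 66.60
M_u = 66.60 kip·ft.

66.60 kip·ft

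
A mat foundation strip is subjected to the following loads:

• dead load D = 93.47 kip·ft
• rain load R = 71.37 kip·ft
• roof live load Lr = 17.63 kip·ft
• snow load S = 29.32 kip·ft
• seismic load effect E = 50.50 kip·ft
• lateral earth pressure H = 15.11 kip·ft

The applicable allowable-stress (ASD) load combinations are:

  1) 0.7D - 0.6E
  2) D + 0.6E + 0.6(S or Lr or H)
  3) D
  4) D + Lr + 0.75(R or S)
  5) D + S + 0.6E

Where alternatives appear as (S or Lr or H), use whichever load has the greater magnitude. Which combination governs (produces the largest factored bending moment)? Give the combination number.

Combination 4

(S or Lr or H) → S = 29.32 kip·ft; (R or S) → R = 71.37 kip·ft.
1) 0.7(93.47) - 0.6(50.50) = 65.43 - 30.30 = 35.13
2) 1.0(93.47) + 0.6(50.50) + 0.6(29.32) = 93.47 + 30.30 + 17.59 = 141.36
3) 1.0(93.47) = 93.47
4) 1.0(93.47) + 1.0(17.63) + 0.75(71.37) = 93.47 + 17.63 + 53.53 = 164.63
5) 1.0(93.47) + 1.0(29.32) + 0.6(50.50) = 93.47 + 29.32 + 30.30 = 153.09
The largest value is 164.63 kip·ft from combination 4.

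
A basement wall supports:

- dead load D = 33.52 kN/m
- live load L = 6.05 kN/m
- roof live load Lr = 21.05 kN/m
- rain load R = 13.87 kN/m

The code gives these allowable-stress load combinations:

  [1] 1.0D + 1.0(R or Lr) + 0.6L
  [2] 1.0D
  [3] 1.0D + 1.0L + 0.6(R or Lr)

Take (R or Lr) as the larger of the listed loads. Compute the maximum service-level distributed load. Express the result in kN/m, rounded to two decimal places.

58.20 kN/m

(R or Lr) → Lr = 21.05 kN/m.
[1] 1.0(33.52) + 1.0(21.05) + 0.6(6.05) = 33.52 + 21.05 + 3.63 = 58.20
[2] 1.0(33.52) = 33.52
[3] 1.0(33.52) + 1.0(6.05) + 0.6(21.05) = 33.52 + 6.05 + 12.63 = 52.20
The controlling combination is 1, giving 58.20 kN/m.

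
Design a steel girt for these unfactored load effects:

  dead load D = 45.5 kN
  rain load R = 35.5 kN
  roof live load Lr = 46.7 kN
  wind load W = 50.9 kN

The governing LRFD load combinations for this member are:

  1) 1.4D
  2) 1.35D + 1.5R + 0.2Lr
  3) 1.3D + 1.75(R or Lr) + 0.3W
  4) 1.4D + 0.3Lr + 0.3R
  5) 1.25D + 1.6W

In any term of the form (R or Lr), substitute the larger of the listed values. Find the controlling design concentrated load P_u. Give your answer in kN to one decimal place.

(R or Lr) → Lr = 46.7 kN.
1) 1.4(45.5) = 63.7
2) 1.35(45.5) + 1.5(35.5) + 0.2(46.7) = 61.4 + 53.3 + 9.3 = 124.0
3) 1.3(45.5) + 1.75(46.7) + 0.3(50.9) = 156.1
4) 1.4(45.5) + 0.3(46.7) + 0.3(35.5) = 63.7 + 14.0 + 10.7 = 88.4
5) 1.25(45.5) + 1.6(50.9) = 56.9 + 81.4 = 138.3
Maximum is from combination 3.

156.1 kN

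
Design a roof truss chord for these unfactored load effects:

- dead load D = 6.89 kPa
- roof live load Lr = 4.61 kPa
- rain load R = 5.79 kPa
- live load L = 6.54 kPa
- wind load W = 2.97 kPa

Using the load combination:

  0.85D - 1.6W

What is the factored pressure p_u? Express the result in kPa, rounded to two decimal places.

1.10 kPa

0.85(6.89) - 1.6(2.97) = 1.10
p_u = 1.10 kPa.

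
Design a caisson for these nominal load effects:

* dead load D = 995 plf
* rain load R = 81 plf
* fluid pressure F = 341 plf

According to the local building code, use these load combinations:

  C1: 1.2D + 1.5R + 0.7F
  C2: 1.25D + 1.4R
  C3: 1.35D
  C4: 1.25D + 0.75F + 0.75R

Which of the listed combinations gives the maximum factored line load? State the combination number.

C1: 1.2(995) + 1.5(81) + 0.7(341) = 1194.0 + 121.5 + 238.7 = 1554.2
C2: 1.25(995) + 1.4(81) = 1243.8 + 113.4 = 1357.2
C3: 1.35(995) = 1343.3
C4: 1.25(995) + 0.75(341) + 0.75(81) = 1560.3
The largest value is 1560.3 plf from combination 4.

Combination 4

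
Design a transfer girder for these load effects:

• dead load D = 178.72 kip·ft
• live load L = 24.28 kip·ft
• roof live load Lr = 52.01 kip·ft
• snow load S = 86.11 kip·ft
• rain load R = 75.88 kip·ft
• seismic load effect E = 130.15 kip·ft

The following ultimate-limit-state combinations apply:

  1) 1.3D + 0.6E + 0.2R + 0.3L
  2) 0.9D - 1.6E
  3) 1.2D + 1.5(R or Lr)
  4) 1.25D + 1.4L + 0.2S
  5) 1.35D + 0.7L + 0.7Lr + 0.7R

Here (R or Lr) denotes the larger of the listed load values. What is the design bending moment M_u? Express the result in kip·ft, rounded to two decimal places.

(R or Lr) → R = 75.88 kip·ft.
1) 1.3(178.72) + 0.6(130.15) + 0.2(75.88) + 0.3(24.28) = 332.89
2) 0.9(178.72) - 1.6(130.15) = -47.39
3) 1.2(178.72) + 1.5(75.88) = 328.28
4) 1.25(178.72) + 1.4(24.28) + 0.2(86.11) = 274.61
5) 1.35(178.72) + 0.7(24.28) + 0.7(52.01) + 0.7(75.88) = 347.79
Combination 5 governs: M_u = 347.79 kip·ft.

347.79 kip·ft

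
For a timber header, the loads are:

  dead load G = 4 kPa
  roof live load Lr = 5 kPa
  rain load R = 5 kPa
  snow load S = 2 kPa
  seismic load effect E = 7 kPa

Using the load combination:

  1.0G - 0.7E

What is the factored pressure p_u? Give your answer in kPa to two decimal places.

-0.90 kPa

1.0(4) - 0.7(7) = 4.00 - 4.90 = -0.90
p_u = -0.90 kPa.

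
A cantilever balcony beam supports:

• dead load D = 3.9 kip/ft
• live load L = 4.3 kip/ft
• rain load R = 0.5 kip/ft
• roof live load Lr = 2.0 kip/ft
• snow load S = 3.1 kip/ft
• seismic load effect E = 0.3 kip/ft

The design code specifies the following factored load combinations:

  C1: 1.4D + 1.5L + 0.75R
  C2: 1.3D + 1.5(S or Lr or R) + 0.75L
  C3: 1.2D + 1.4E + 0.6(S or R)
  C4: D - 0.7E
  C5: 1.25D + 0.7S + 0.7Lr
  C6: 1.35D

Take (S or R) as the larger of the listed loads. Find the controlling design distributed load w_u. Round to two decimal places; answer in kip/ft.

(S or Lr or R) → S = 3.1 kip/ft; (S or R) → S = 3.1 kip/ft.
C1: 1.4(3.9) + 1.5(4.3) + 0.75(0.5) = 5.46 + 6.45 + 0.38 = 12.29
C2: 1.3(3.9) + 1.5(3.1) + 0.75(4.3) = 5.07 + 4.65 + 3.23 = 12.95
C3: 1.2(3.9) + 1.4(0.3) + 0.6(3.1) = 4.68 + 0.42 + 1.86 = 6.96
C4: 1.0(3.9) - 0.7(0.3) = 3.90 - 0.21 = 3.69
C5: 1.25(3.9) + 0.7(3.1) + 0.7(2.0) = 4.88 + 2.17 + 1.40 = 8.45
C6: 1.35(3.9) = 5.27
Combination 2 governs: w_u = 12.95 kip/ft.

12.95 kip/ft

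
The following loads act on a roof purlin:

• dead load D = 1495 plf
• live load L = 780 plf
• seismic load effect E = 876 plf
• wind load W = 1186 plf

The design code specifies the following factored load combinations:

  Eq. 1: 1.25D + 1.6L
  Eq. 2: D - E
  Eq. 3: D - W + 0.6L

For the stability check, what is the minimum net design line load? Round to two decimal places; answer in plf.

Eq. 1: 1.25(1495) + 1.6(780) = 3116.75
Eq. 2: 1.0(1495) - 1.0(876) = 619.00
Eq. 3: 1.0(1495) - 1.0(1186) + 0.6(780) = 777.00
Combination 2 gives the minimum: 619.00 plf.

619.00 plf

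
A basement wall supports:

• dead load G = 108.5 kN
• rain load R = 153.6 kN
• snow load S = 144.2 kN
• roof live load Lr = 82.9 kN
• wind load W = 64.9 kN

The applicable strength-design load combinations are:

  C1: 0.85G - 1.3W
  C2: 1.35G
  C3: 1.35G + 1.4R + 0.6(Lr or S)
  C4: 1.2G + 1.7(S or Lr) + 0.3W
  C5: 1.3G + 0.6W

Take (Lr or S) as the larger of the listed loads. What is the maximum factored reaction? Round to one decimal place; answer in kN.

(Lr or S) → S = 144.2 kN; (S or Lr) → S = 144.2 kN.
C1: 0.85(108.5) - 1.3(64.9) = 7.9
C2: 1.35(108.5) = 146.5
C3: 1.35(108.5) + 1.4(153.6) + 0.6(144.2) = 146.5 + 215.0 + 86.5 = 448.0
C4: 1.2(108.5) + 1.7(144.2) + 0.3(64.9) = 130.2 + 245.1 + 19.5 = 394.8
C5: 1.3(108.5) + 0.6(64.9) = 141.1 + 38.9 = 180.0
Maximum is from combination 3.

448.0 kN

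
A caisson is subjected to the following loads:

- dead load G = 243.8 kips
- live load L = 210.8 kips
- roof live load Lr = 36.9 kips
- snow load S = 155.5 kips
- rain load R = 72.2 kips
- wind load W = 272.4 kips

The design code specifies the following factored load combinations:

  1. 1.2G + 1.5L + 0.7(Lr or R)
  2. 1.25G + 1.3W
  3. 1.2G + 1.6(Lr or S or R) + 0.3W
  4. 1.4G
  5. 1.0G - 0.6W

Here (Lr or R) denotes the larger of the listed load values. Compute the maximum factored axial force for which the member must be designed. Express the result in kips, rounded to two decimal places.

659.30 kips

(Lr or R) → R = 72.2 kips; (Lr or S or R) → S = 155.5 kips.
1. 1.2(243.8) + 1.5(210.8) + 0.7(72.2) = 292.56 + 316.20 + 50.54 = 659.30
2. 1.25(243.8) + 1.3(272.4) = 304.75 + 354.12 = 658.87
3. 1.2(243.8) + 1.6(155.5) + 0.3(272.4) = 292.56 + 248.80 + 81.72 = 623.08
4. 1.4(243.8) = 341.32
5. 1.0(243.8) - 0.6(272.4) = 243.80 - 163.44 = 80.36
The controlling combination is 1, giving 659.30 kips.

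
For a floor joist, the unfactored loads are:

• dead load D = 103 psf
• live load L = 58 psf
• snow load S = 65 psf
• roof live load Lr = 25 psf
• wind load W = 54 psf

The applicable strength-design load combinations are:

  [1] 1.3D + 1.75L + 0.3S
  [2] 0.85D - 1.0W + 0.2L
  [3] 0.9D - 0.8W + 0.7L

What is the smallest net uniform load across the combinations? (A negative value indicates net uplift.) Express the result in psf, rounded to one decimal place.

45.2 psf

[1] 1.3(103) + 1.75(58) + 0.3(65) = 254.9
[2] 0.85(103) - 1.0(54) + 0.2(58) = 45.2
[3] 0.9(103) - 0.8(54) + 0.7(58) = 90.1
Combination 2 gives the minimum: 45.2 psf.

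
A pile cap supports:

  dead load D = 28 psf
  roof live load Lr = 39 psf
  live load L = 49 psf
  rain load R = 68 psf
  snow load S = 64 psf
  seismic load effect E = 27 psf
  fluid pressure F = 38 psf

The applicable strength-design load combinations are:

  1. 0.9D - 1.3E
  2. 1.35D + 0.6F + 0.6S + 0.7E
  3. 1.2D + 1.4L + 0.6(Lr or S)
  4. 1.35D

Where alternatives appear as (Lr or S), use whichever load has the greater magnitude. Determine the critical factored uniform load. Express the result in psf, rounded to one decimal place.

(Lr or S) → S = 64 psf.
1. 0.9(28) - 1.3(27) = 25.2 - 35.1 = -9.9
2. 1.35(28) + 0.6(38) + 0.6(64) + 0.7(27) = 37.8 + 22.8 + 38.4 + 18.9 = 117.9
3. 1.2(28) + 1.4(49) + 0.6(64) = 33.6 + 68.6 + 38.4 = 140.6
4. 1.35(28) = 37.8
Maximum is from combination 3.

140.6 psf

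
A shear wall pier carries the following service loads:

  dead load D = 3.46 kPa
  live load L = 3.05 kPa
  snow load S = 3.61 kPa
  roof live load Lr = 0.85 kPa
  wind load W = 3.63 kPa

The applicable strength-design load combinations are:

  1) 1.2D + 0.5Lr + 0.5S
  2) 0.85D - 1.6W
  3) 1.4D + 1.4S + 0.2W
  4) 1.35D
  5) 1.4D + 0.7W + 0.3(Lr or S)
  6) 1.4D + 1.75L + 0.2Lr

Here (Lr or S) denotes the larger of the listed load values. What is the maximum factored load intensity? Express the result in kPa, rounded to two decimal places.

(Lr or S) → S = 3.61 kPa.
1) 1.2(3.46) + 0.5(0.85) + 0.5(3.61) = 6.38
2) 0.85(3.46) - 1.6(3.63) = 2.94 - 5.81 = -2.87
3) 1.4(3.46) + 1.4(3.61) + 0.2(3.63) = 4.84 + 5.05 + 0.73 = 10.62
4) 1.35(3.46) = 4.67
5) 1.4(3.46) + 0.7(3.63) + 0.3(3.61) = 8.47
6) 1.4(3.46) + 1.75(3.05) + 0.2(0.85) = 4.84 + 5.34 + 0.17 = 10.35
The controlling combination is 3, giving 10.62 kPa.

10.62 kPa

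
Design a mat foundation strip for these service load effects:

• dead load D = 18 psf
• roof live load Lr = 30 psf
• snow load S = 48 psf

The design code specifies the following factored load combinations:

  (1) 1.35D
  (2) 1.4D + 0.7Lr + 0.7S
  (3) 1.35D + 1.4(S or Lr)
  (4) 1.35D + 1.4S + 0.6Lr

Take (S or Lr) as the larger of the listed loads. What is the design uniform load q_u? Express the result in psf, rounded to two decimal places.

109.50 psf

(S or Lr) → S = 48 psf.
(1) 1.35(18) = 24.30
(2) 1.4(18) + 0.7(30) + 0.7(48) = 79.80
(3) 1.35(18) + 1.4(48) = 91.50
(4) 1.35(18) + 1.4(48) + 0.6(30) = 109.50
The controlling combination is 4, giving 109.50 psf.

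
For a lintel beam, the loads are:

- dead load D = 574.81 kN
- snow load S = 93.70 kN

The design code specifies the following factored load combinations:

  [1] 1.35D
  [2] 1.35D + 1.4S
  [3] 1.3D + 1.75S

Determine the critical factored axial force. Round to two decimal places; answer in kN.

911.23 kN

[1] 1.35(574.81) = 775.99
[2] 1.35(574.81) + 1.4(93.70) = 775.99 + 131.18 = 907.17
[3] 1.3(574.81) + 1.75(93.70) = 747.25 + 163.98 = 911.23
Maximum is from combination 3.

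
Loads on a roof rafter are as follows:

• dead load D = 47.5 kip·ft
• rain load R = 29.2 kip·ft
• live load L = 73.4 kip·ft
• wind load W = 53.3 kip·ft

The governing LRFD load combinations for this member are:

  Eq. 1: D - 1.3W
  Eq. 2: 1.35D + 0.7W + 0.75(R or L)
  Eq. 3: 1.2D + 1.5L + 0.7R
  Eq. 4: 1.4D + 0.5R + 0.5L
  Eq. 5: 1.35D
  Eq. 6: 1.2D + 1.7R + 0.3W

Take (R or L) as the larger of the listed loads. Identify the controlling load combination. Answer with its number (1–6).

(R or L) → L = 73.4 kip·ft.
Eq. 1: 1.0(47.5) - 1.3(53.3) = 47.5 - 69.3 = -21.8
Eq. 2: 1.35(47.5) + 0.7(53.3) + 0.75(73.4) = 64.1 + 37.3 + 55.1 = 156.5
Eq. 3: 1.2(47.5) + 1.5(73.4) + 0.7(29.2) = 57.0 + 110.1 + 20.4 = 187.5
Eq. 4: 1.4(47.5) + 0.5(29.2) + 0.5(73.4) = 66.5 + 14.6 + 36.7 = 117.8
Eq. 5: 1.35(47.5) = 64.1
Eq. 6: 1.2(47.5) + 1.7(29.2) + 0.3(53.3) = 57.0 + 49.6 + 16.0 = 122.6
The largest value is 187.5 kip·ft from combination 3.

Combination 3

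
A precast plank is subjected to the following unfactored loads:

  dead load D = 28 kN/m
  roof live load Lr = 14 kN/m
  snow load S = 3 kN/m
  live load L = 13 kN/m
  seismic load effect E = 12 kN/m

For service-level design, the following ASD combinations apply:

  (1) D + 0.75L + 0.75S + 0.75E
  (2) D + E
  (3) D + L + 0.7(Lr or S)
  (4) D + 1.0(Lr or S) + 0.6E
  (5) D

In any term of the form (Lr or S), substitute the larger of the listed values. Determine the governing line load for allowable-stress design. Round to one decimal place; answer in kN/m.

(Lr or S) → Lr = 14 kN/m.
(1) 1.0(28) + 0.75(13) + 0.75(3) + 0.75(12) = 49.0
(2) 1.0(28) + 1.0(12) = 28.0 + 12.0 = 40.0
(3) 1.0(28) + 1.0(13) + 0.7(14) = 28.0 + 13.0 + 9.8 = 50.8
(4) 1.0(28) + 1.0(14) + 0.6(12) = 28.0 + 14.0 + 7.2 = 49.2
(5) 1.0(28) = 28.0
The controlling combination is 3, giving 50.8 kN/m.

50.8 kN/m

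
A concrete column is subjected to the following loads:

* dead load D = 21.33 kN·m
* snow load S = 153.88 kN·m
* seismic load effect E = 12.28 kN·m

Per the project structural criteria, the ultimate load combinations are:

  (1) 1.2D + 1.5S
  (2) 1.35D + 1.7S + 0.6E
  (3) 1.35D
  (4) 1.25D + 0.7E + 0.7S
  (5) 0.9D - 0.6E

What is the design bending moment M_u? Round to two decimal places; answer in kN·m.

297.76 kN·m

(1) 1.2(21.33) + 1.5(153.88) = 25.60 + 230.82 = 256.42
(2) 1.35(21.33) + 1.7(153.88) + 0.6(12.28) = 297.76
(3) 1.35(21.33) = 28.80
(4) 1.25(21.33) + 0.7(12.28) + 0.7(153.88) = 142.97
(5) 0.9(21.33) - 0.6(12.28) = 19.20 - 7.37 = 11.83
Combination 2 governs: M_u = 297.76 kN·m.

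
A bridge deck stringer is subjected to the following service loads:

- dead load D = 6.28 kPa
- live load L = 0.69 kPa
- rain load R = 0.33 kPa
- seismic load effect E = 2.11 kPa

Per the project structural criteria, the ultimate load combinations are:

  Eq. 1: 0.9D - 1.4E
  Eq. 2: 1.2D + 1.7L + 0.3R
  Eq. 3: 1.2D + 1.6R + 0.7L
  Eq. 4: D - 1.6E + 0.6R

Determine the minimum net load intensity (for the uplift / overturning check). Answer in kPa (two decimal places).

Eq. 1: 0.9(6.28) - 1.4(2.11) = 5.65 - 2.95 = 2.70
Eq. 2: 1.2(6.28) + 1.7(0.69) + 0.3(0.33) = 7.54 + 1.17 + 0.10 = 8.81
Eq. 3: 1.2(6.28) + 1.6(0.33) + 0.7(0.69) = 7.54 + 0.53 + 0.48 = 8.55
Eq. 4: 1.0(6.28) - 1.6(2.11) + 0.6(0.33) = 6.28 - 3.38 + 0.20 = 3.10
Combination 1 gives the minimum: 2.70 kPa.

2.70 kPa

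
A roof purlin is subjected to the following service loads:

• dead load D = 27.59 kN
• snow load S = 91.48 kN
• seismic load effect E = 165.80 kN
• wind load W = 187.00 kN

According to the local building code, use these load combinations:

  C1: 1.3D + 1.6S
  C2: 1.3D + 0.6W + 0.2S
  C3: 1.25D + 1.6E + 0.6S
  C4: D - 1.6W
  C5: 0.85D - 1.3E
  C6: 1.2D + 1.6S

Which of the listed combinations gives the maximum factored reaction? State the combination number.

Combination 3

C1: 1.3(27.59) + 1.6(91.48) = 182.24
C2: 1.3(27.59) + 0.6(187.00) + 0.2(91.48) = 166.36
C3: 1.25(27.59) + 1.6(165.80) + 0.6(91.48) = 354.66
C4: 1.0(27.59) - 1.6(187.00) = -271.61
C5: 0.85(27.59) - 1.3(165.80) = -192.09
C6: 1.2(27.59) + 1.6(91.48) = 179.48
The largest value is 354.66 kN from combination 3.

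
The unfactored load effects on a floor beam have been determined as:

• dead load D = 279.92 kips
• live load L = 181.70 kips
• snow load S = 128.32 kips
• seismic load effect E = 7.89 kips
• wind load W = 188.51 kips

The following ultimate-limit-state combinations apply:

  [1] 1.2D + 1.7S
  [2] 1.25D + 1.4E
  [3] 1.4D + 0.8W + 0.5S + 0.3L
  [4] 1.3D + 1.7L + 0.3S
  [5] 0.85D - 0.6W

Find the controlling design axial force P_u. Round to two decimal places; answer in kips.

[1] 1.2(279.92) + 1.7(128.32) = 554.05
[2] 1.25(279.92) + 1.4(7.89) = 349.90 + 11.05 = 360.95
[3] 1.4(279.92) + 0.8(188.51) + 0.5(128.32) + 0.3(181.70) = 391.89 + 150.81 + 64.16 + 54.51 = 661.37
[4] 1.3(279.92) + 1.7(181.70) + 0.3(128.32) = 711.28
[5] 0.85(279.92) - 0.6(188.51) = 124.83
Maximum is from combination 4.

711.28 kips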